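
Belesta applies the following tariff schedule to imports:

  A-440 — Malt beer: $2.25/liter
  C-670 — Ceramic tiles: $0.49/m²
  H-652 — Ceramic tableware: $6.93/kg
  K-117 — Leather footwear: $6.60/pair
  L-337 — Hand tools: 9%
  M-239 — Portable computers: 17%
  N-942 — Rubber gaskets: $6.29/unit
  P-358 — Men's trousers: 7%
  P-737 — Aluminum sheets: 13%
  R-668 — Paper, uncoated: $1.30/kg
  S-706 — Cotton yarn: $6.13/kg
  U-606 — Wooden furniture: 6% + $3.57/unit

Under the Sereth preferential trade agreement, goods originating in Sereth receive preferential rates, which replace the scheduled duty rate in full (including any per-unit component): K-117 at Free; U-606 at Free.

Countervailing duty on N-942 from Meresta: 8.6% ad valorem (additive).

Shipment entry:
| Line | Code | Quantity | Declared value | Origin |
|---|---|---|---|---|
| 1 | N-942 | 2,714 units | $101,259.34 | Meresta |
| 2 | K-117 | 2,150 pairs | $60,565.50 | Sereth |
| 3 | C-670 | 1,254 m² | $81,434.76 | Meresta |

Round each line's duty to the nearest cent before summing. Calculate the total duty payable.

$26,393.82

Line 1 (N-942, Meresta, 2,714 units, $101,259.34):
Base rate for N-942 is $6.29/unit.
Additional duty on N-942 from Meresta: +8.6% ad valorem. Applied ad valorem rate = 8.6%.
Duty = $101,259.34 × 8.6% + 2,714 × $6.29 = $25,779.36.
Line 2 (K-117, Sereth, 2,150 pairs, $60,565.50):
Base rate for K-117 is $6.60/pair.
Origin Sereth qualifies under the Belesta–Sereth agreement and K-117 is covered: preferential rate Free applies instead.
Duty = $60,565.50 × 0% = $0.00.
Line 3 (C-670, Meresta, 1,254 m², $81,434.76):
Base rate for C-670 is $0.49/m².
Duty = 1,254 × $0.49 = $614.46.
Total = $25,779.36 + $0.00 + $614.46 = $26,393.82.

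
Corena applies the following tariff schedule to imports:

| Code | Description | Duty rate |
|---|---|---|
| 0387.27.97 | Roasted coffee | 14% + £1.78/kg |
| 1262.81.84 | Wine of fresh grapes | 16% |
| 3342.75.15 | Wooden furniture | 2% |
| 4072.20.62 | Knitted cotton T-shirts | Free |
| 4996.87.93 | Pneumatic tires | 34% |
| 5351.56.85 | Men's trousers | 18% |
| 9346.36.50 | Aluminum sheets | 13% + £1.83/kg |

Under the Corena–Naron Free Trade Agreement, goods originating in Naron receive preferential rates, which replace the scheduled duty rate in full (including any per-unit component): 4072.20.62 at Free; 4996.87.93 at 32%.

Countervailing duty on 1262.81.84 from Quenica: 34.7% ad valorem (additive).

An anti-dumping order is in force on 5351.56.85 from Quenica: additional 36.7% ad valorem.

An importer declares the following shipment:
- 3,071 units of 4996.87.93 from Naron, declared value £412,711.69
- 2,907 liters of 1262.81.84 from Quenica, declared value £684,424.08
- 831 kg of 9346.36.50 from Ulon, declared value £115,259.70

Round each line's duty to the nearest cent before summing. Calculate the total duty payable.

£495,575.24

Line 1 (4996.87.93, Naron, 3,071 units, £412,711.69):
Base rate for 4996.87.93 is 34%.
Origin Naron qualifies under the Corena–Naron agreement and 4996.87.93 is covered: preferential rate 32% applies instead.
Duty = £412,711.69 × 32% = £132,067.74.
Line 2 (1262.81.84, Quenica, 2,907 liters, £684,424.08):
Base rate for 1262.81.84 is 16%.
Additional duty on 1262.81.84 from Quenica: +34.7%. Applied ad valorem rate: 16% + 34.7% = 50.7%.
Duty = £684,424.08 × 50.7% = £347,003.01.
Line 3 (9346.36.50, Ulon, 831 kg, £115,259.70):
Base rate for 9346.36.50 is 13% + £1.83/kg.
Duty = £115,259.70 × 13% + 831 × £1.83 = £16,504.49.
Total = £132,067.74 + £347,003.01 + £16,504.49 = £495,575.24.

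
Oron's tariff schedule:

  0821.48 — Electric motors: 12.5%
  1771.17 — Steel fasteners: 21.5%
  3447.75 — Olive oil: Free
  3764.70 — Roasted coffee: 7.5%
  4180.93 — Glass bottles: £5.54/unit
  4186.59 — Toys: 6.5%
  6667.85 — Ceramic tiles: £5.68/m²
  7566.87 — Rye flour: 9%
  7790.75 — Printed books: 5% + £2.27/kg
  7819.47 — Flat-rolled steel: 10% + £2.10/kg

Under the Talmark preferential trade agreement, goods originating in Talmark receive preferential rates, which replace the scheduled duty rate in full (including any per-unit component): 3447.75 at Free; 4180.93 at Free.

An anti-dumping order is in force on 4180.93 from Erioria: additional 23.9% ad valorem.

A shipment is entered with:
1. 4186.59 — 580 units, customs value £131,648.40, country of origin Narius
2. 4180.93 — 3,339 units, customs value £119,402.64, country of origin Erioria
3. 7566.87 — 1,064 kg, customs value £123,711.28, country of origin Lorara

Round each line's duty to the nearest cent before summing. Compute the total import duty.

Line 1 (4186.59, Narius, 580 units, £131,648.40):
Base rate for 4186.59 is 6.5%.
Duty = £131,648.40 × 6.5% = £8,557.15.
Line 2 (4180.93, Erioria, 3,339 units, £119,402.64):
Base rate for 4180.93 is £5.54/unit.
4180.93 has an FTA preferential rate, but origin Erioria is not Talmark; base rate stands.
Additional duty on 4180.93 from Erioria: +23.9% ad valorem. Applied ad valorem rate = 23.9%.
Duty = £119,402.64 × 23.9% + 3,339 × £5.54 = £47,035.29.
Line 3 (7566.87, Lorara, 1,064 kg, £123,711.28):
Base rate for 7566.87 is 9%.
Duty = £123,711.28 × 9% = £11,134.02.
Total = £8,557.15 + £47,035.29 + £11,134.02 = £66,726.46.

£66,726.46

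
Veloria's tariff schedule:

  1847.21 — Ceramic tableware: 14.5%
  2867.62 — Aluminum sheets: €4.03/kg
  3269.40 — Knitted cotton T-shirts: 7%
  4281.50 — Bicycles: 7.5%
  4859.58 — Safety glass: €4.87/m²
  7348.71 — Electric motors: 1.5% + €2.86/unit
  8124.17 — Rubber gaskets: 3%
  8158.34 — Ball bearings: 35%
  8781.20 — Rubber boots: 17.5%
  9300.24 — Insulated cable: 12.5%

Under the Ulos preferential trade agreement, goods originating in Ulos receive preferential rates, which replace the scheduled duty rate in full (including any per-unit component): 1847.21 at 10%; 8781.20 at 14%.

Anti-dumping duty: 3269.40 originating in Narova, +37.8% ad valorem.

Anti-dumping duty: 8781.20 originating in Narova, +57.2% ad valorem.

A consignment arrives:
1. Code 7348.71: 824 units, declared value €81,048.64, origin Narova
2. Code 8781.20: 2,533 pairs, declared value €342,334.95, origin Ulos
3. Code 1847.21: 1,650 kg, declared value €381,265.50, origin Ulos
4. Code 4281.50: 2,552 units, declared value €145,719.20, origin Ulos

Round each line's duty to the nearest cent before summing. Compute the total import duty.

€100,554.75

Line 1 (7348.71, Narova, 824 units, €81,048.64):
Base rate for 7348.71 is 1.5% + €2.86/unit.
Duty = €81,048.64 × 1.5% + 824 × €2.86 = €3,572.37.
Line 2 (8781.20, Ulos, 2,533 pairs, €342,334.95):
Base rate for 8781.20 is 17.5%.
Origin Ulos qualifies under the Veloria–Ulos agreement and 8781.20 is covered: preferential rate 14% applies instead.
The additional-duty order on 8781.20 targets Narova, not Ulos; it does not apply.
Duty = €342,334.95 × 14% = €47,926.89.
Line 3 (1847.21, Ulos, 1,650 kg, €381,265.50):
Base rate for 1847.21 is 14.5%.
Origin Ulos qualifies under the Veloria–Ulos agreement and 1847.21 is covered: preferential rate 10% applies instead.
Duty = €381,265.50 × 10% = €38,126.55.
Line 4 (4281.50, Ulos, 2,552 units, €145,719.20):
Base rate for 4281.50 is 7.5%.
Origin Ulos is the FTA partner but 4281.50 is not on the preference list; base rate stands.
Duty = €145,719.20 × 7.5% = €10,928.94.
Total = €3,572.37 + €47,926.89 + €38,126.55 + €10,928.94 = €100,554.75.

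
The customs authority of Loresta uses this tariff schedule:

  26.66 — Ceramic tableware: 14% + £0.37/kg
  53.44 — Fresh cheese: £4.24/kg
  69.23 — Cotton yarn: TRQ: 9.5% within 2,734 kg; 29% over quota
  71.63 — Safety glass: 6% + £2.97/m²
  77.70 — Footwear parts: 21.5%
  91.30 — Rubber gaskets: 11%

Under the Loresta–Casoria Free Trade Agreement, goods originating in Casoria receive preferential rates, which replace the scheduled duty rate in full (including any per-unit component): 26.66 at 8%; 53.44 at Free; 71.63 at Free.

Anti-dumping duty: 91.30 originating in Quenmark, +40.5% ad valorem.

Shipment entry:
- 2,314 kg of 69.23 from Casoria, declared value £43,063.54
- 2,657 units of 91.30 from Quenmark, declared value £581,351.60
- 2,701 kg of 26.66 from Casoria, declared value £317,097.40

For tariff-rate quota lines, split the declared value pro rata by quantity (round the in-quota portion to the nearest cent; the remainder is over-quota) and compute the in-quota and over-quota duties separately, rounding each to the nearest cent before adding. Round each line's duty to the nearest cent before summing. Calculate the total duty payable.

£328,854.90

Line 1 (69.23, Casoria, 2,314 kg, £43,063.54):
Code 69.23 is under a tariff-rate quota (threshold 2,734 kg). Quantity 2,314 kg is within the quota, so the in-quota rate 9.5% applies to the full value.
Duty = £43,063.54 × 9.5% = £4,091.04.
Line 2 (91.30, Quenmark, 2,657 units, £581,351.60):
Base rate for 91.30 is 11%.
Additional duty on 91.30 from Quenmark: +40.5%. Applied ad valorem rate: 11% + 40.5% = 51.5%.
Duty = £581,351.60 × 51.5% = £299,396.07.
Line 3 (26.66, Casoria, 2,701 kg, £317,097.40):
Base rate for 26.66 is 14% + £0.37/kg.
Origin Casoria qualifies under the Loresta–Casoria agreement and 26.66 is covered: preferential rate 8% applies instead.
Duty = £317,097.40 × 8% = £25,367.79.
Total = £4,091.04 + £299,396.07 + £25,367.79 = £328,854.90.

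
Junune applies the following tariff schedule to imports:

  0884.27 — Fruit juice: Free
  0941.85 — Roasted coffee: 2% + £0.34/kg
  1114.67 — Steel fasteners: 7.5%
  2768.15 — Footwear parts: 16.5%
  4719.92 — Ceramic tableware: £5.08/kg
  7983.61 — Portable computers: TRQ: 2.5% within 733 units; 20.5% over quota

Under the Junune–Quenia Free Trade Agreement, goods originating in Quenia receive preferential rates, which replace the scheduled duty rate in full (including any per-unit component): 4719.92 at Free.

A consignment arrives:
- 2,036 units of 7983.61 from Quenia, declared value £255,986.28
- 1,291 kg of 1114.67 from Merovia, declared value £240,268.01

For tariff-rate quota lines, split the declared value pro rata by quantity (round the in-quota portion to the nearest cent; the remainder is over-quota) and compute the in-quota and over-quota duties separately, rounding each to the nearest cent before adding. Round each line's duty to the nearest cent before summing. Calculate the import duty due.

£53,908.47

Line 1 (7983.61, Quenia, 2,036 units, £255,986.28):
Code 7983.61 is under a tariff-rate quota (threshold 733 units). In-quota: 733 units at 2.5%; over-quota: 1,303 units at 20.5%.
Pro-rata value split: in-quota = £255,986.28 × 733/2,036 = £92,160.09; over-quota = £255,986.28 − £92,160.09 = £163,826.19.
In-quota duty = £92,160.09 × 2.5% = £2,304.00. Over-quota duty = £163,826.19 × 20.5% = £33,584.37.
Line duty = £2,304.00 + £33,584.37 = £35,888.37.
Line 2 (1114.67, Merovia, 1,291 kg, £240,268.01):
Base rate for 1114.67 is 7.5%.
Duty = £240,268.01 × 7.5% = £18,020.10.
Total = £35,888.37 + £18,020.10 = £53,908.47.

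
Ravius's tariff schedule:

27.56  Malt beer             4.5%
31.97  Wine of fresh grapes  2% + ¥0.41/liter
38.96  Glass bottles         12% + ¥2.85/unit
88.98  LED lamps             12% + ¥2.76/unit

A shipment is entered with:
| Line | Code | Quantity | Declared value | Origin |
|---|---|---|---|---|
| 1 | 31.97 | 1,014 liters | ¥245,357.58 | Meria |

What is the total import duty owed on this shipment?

¥5,322.89

Line 1 (31.97, Meria, 1,014 liters, ¥245,357.58):
Base rate for 31.97 is 2% + ¥0.41/liter.
Duty = ¥245,357.58 × 2% + 1,014 × ¥0.41 = ¥5,322.89.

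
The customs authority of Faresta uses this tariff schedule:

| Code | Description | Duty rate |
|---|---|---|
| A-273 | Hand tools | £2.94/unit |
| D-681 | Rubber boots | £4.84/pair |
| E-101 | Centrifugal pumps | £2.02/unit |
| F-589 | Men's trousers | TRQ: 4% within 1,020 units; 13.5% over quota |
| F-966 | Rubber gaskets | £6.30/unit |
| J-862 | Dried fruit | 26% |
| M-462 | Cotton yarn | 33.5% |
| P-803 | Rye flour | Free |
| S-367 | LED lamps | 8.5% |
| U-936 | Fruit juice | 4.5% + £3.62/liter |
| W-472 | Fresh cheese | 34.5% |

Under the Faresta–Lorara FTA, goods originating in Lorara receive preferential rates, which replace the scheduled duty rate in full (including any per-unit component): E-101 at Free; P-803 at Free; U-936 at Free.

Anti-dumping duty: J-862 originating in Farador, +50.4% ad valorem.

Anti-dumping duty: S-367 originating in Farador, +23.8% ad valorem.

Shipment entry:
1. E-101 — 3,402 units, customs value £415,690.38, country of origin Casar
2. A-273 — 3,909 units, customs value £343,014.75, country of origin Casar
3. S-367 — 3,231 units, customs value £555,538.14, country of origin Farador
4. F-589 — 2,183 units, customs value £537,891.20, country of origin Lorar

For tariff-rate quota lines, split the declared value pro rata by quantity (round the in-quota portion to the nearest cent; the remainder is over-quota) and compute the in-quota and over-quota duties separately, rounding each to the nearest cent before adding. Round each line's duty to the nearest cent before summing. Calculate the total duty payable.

£246,542.47

Line 1 (E-101, Casar, 3,402 units, £415,690.38):
Base rate for E-101 is £2.02/unit.
E-101 has an FTA preferential rate, but origin Casar is not Lorara; base rate stands.
Duty = 3,402 × £2.02 = £6,872.04.
Line 2 (A-273, Casar, 3,909 units, £343,014.75):
Base rate for A-273 is £2.94/unit.
Duty = 3,909 × £2.94 = £11,492.46.
Line 3 (S-367, Farador, 3,231 units, £555,538.14):
Base rate for S-367 is 8.5%.
Additional duty on S-367 from Farador: +23.8%. Applied ad valorem rate: 8.5% + 23.8% = 32.3%.
Duty = £555,538.14 × 32.3% = £179,438.82.
Line 4 (F-589, Lorar, 2,183 units, £537,891.20):
Code F-589 is under a tariff-rate quota (threshold 1,020 units). In-quota: 1,020 units at 4%; over-quota: 1,163 units at 13.5%.
Pro-rata value split: in-quota = £537,891.20 × 1,020/2,183 = £251,328.00; over-quota = £537,891.20 − £251,328.00 = £286,563.20.
In-quota duty = £251,328.00 × 4% = £10,053.12. Over-quota duty = £286,563.20 × 13.5% = £38,686.03.
Line duty = £10,053.12 + £38,686.03 = £48,739.15.
Total = £6,872.04 + £11,492.46 + £179,438.82 + £48,739.15 = £246,542.47.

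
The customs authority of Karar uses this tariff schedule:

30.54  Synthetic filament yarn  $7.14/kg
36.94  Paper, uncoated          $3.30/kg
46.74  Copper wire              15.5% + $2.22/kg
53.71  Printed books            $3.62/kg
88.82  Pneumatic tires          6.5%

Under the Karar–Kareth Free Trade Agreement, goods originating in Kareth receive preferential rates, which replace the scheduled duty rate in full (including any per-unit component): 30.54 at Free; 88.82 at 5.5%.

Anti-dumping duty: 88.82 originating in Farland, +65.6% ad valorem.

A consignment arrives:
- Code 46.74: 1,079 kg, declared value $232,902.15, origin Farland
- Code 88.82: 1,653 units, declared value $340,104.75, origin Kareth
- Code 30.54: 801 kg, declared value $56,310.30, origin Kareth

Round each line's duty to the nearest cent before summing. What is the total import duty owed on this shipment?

$57,200.97

Line 1 (46.74, Farland, 1,079 kg, $232,902.15):
Base rate for 46.74 is 15.5% + $2.22/kg.
Duty = $232,902.15 × 15.5% + 1,079 × $2.22 = $38,495.21.
Line 2 (88.82, Kareth, 1,653 units, $340,104.75):
Base rate for 88.82 is 6.5%.
Origin Kareth qualifies under the Karar–Kareth agreement and 88.82 is covered: preferential rate 5.5% applies instead.
The additional-duty order on 88.82 targets Farland, not Kareth; it does not apply.
Duty = $340,104.75 × 5.5% = $18,705.76.
Line 3 (30.54, Kareth, 801 kg, $56,310.30):
Base rate for 30.54 is $7.14/kg.
Origin Kareth qualifies under the Karar–Kareth agreement and 30.54 is covered: preferential rate Free applies instead.
Duty = $56,310.30 × 0% = $0.00.
Total = $38,495.21 + $18,705.76 + $0.00 = $57,200.97.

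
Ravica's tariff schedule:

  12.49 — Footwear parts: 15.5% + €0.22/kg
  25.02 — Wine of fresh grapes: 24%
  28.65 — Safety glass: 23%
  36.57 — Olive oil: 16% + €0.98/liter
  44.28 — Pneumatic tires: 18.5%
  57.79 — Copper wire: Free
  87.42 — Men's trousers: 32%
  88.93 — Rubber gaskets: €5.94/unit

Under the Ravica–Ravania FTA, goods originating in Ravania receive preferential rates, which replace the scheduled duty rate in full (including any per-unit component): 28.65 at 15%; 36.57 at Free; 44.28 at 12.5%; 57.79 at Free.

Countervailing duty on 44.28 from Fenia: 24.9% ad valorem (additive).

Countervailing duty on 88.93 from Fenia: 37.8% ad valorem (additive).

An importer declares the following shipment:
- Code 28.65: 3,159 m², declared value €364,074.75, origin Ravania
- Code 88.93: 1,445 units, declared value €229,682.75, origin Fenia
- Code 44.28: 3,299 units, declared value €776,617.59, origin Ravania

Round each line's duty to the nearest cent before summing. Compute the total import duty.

€247,091.79

Line 1 (28.65, Ravania, 3,159 m², €364,074.75):
Base rate for 28.65 is 23%.
Origin Ravania qualifies under the Ravica–Ravania agreement and 28.65 is covered: preferential rate 15% applies instead.
Duty = €364,074.75 × 15% = €54,611.21.
Line 2 (88.93, Fenia, 1,445 units, €229,682.75):
Base rate for 88.93 is €5.94/unit.
Additional duty on 88.93 from Fenia: +37.8% ad valorem. Applied ad valorem rate = 37.8%.
Duty = €229,682.75 × 37.8% + 1,445 × €5.94 = €95,403.38.
Line 3 (44.28, Ravania, 3,299 units, €776,617.59):
Base rate for 44.28 is 18.5%.
Origin Ravania qualifies under the Ravica–Ravania agreement and 44.28 is covered: preferential rate 12.5% applies instead.
The additional-duty order on 44.28 targets Fenia, not Ravania; it does not apply.
Duty = €776,617.59 × 12.5% = €97,077.20.
Total = €54,611.21 + €95,403.38 + €97,077.20 = €247,091.79.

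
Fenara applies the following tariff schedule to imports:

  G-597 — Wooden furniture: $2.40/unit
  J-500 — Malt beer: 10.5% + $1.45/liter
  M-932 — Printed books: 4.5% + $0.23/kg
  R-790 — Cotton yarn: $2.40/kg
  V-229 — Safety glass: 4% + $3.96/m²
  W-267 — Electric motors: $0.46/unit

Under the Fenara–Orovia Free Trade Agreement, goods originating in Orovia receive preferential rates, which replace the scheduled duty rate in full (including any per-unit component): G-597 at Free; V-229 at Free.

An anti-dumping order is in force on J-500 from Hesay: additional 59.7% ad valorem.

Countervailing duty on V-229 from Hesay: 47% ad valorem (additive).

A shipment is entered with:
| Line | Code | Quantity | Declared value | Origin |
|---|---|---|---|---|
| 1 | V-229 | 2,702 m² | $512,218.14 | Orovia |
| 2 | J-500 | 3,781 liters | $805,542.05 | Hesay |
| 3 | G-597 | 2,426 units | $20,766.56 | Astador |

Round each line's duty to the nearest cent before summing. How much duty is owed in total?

$576,795.37

Line 1 (V-229, Orovia, 2,702 m², $512,218.14):
Base rate for V-229 is 4% + $3.96/m².
Origin Orovia qualifies under the Fenara–Orovia agreement and V-229 is covered: preferential rate Free applies instead.
The additional-duty order on V-229 targets Hesay, not Orovia; it does not apply.
Duty = $512,218.14 × 0% = $0.00.
Line 2 (J-500, Hesay, 3,781 liters, $805,542.05):
Base rate for J-500 is 10.5% + $1.45/liter.
Additional duty on J-500 from Hesay: +59.7%. Applied ad valorem rate: 10.5% + 59.7% = 70.2%.
Duty = $805,542.05 × 70.2% + 3,781 × $1.45 = $570,972.97.
Line 3 (G-597, Astador, 2,426 units, $20,766.56):
Base rate for G-597 is $2.40/unit.
G-597 has an FTA preferential rate, but origin Astador is not Orovia; base rate stands.
Duty = 2,426 × $2.40 = $5,822.40.
Total = $0.00 + $570,972.97 + $5,822.40 = $576,795.37.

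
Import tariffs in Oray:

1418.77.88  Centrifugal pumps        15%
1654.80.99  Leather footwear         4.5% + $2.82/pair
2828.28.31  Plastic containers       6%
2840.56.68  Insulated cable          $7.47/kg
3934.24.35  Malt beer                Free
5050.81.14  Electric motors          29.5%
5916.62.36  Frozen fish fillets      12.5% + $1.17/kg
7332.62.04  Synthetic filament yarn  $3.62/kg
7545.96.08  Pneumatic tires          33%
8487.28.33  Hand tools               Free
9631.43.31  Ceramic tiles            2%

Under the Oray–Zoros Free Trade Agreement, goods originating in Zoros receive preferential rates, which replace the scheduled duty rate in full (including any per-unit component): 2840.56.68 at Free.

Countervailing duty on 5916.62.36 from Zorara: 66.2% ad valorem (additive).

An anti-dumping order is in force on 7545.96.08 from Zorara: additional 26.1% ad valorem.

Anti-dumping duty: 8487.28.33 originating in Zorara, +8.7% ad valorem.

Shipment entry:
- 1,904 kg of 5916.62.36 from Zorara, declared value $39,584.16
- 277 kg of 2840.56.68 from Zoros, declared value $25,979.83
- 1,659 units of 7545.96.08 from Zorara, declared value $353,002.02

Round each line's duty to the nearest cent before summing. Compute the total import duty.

Line 1 (5916.62.36, Zorara, 1,904 kg, $39,584.16):
Base rate for 5916.62.36 is 12.5% + $1.17/kg.
Additional duty on 5916.62.36 from Zorara: +66.2%. Applied ad valorem rate: 12.5% + 66.2% = 78.7%.
Duty = $39,584.16 × 78.7% + 1,904 × $1.17 = $33,380.41.
Line 2 (2840.56.68, Zoros, 277 kg, $25,979.83):
Base rate for 2840.56.68 is $7.47/kg.
Origin Zoros qualifies under the Oray–Zoros agreement and 2840.56.68 is covered: preferential rate Free applies instead.
Duty = $25,979.83 × 0% = $0.00.
Line 3 (7545.96.08, Zorara, 1,659 units, $353,002.02):
Base rate for 7545.96.08 is 33%.
Additional duty on 7545.96.08 from Zorara: +26.1%. Applied ad valorem rate: 33% + 26.1% = 59.1%.
Duty = $353,002.02 × 59.1% = $208,624.19.
Total = $33,380.41 + $0.00 + $208,624.19 = $242,004.60.

$242,004.60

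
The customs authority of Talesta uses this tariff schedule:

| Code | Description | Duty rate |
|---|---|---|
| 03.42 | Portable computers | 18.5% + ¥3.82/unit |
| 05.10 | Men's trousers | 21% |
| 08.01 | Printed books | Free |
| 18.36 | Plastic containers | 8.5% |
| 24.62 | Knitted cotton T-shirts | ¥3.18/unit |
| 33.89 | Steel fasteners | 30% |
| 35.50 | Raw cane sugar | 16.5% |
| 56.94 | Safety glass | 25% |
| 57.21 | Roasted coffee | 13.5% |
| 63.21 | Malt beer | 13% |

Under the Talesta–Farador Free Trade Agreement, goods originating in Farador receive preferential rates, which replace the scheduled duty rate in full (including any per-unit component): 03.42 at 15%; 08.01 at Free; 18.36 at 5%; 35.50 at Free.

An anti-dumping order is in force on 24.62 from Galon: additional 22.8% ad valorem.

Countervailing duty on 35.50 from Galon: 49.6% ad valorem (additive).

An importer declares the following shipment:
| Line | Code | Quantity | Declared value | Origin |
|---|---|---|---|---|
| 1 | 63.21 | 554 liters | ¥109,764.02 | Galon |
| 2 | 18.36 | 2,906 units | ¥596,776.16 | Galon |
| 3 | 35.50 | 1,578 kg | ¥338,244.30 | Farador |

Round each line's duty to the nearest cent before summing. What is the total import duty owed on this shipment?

¥64,995.29

Line 1 (63.21, Galon, 554 liters, ¥109,764.02):
Base rate for 63.21 is 13%.
Duty = ¥109,764.02 × 13% = ¥14,269.32.
Line 2 (18.36, Galon, 2,906 units, ¥596,776.16):
Base rate for 18.36 is 8.5%.
18.36 has an FTA preferential rate, but origin Galon is not Farador; base rate stands.
Duty = ¥596,776.16 × 8.5% = ¥50,725.97.
Line 3 (35.50, Farador, 1,578 kg, ¥338,244.30):
Base rate for 35.50 is 16.5%.
Origin Farador qualifies under the Talesta–Farador agreement and 35.50 is covered: preferential rate Free applies instead.
The additional-duty order on 35.50 targets Galon, not Farador; it does not apply.
Duty = ¥338,244.30 × 0% = ¥0.00.
Total = ¥14,269.32 + ¥50,725.97 + ¥0.00 = ¥64,995.29.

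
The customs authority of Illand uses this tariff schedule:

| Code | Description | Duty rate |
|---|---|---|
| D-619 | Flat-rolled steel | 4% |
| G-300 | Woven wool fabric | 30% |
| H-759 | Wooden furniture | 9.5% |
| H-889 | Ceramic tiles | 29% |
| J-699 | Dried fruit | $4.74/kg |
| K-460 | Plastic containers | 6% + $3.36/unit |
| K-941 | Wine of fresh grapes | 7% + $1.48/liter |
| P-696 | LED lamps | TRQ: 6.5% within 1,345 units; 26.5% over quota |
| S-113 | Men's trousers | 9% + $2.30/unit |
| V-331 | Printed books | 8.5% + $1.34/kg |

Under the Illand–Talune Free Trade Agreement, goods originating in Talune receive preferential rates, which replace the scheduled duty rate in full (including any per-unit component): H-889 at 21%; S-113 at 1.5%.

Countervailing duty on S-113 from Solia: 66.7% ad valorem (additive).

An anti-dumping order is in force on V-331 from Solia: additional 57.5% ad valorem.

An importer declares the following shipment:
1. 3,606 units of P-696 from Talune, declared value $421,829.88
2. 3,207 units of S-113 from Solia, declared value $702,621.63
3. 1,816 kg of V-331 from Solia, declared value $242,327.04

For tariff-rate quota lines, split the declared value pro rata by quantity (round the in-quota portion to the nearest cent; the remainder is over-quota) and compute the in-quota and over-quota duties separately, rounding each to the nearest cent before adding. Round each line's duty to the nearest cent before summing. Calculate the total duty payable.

Line 1 (P-696, Talune, 3,606 units, $421,829.88):
Code P-696 is under a tariff-rate quota (threshold 1,345 units). In-quota: 1,345 units at 6.5%; over-quota: 2,261 units at 26.5%.
Pro-rata value split: in-quota = $421,829.88 × 1,345/3,606 = $157,338.10; over-quota = $421,829.88 − $157,338.10 = $264,491.78.
In-quota duty = $157,338.10 × 6.5% = $10,226.98. Over-quota duty = $264,491.78 × 26.5% = $70,090.32.
Line duty = $10,226.98 + $70,090.32 = $80,317.30.
Line 2 (S-113, Solia, 3,207 units, $702,621.63):
Base rate for S-113 is 9% + $2.30/unit.
S-113 has an FTA preferential rate, but origin Solia is not Talune; base rate stands.
Additional duty on S-113 from Solia: +66.7%. Applied ad valorem rate: 9% + 66.7% = 75.7%.
Duty = $702,621.63 × 75.7% + 3,207 × $2.30 = $539,260.67.
Line 3 (V-331, Solia, 1,816 kg, $242,327.04):
Base rate for V-331 is 8.5% + $1.34/kg.
Additional duty on V-331 from Solia: +57.5%. Applied ad valorem rate: 8.5% + 57.5% = 66%.
Duty = $242,327.04 × 66% + 1,816 × $1.34 = $162,369.29.
Total = $80,317.30 + $539,260.67 + $162,369.29 = $781,947.26.

$781,947.26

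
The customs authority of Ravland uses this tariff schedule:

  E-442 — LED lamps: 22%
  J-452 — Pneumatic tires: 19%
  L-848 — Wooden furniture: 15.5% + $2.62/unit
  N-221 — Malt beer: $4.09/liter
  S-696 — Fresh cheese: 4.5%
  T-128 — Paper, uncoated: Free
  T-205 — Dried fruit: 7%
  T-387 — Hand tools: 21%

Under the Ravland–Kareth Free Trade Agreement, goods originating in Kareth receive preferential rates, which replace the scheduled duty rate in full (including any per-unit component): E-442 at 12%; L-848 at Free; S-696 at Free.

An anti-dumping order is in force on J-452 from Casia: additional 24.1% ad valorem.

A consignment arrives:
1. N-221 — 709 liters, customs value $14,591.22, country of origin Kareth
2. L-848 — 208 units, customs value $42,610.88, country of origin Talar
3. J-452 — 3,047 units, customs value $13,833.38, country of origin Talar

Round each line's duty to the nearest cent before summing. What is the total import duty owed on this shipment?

$12,677.80

Line 1 (N-221, Kareth, 709 liters, $14,591.22):
Base rate for N-221 is $4.09/liter.
Origin Kareth is the FTA partner but N-221 is not on the preference list; base rate stands.
Duty = 709 × $4.09 = $2,899.81.
Line 2 (L-848, Talar, 208 units, $42,610.88):
Base rate for L-848 is 15.5% + $2.62/unit.
L-848 has an FTA preferential rate, but origin Talar is not Kareth; base rate stands.
Duty = $42,610.88 × 15.5% + 208 × $2.62 = $7,149.65.
Line 3 (J-452, Talar, 3,047 units, $13,833.38):
Base rate for J-452 is 19%.
The additional-duty order on J-452 targets Casia, not Talar; it does not apply.
Duty = $13,833.38 × 19% = $2,628.34.
Total = $2,899.81 + $7,149.65 + $2,628.34 = $12,677.80.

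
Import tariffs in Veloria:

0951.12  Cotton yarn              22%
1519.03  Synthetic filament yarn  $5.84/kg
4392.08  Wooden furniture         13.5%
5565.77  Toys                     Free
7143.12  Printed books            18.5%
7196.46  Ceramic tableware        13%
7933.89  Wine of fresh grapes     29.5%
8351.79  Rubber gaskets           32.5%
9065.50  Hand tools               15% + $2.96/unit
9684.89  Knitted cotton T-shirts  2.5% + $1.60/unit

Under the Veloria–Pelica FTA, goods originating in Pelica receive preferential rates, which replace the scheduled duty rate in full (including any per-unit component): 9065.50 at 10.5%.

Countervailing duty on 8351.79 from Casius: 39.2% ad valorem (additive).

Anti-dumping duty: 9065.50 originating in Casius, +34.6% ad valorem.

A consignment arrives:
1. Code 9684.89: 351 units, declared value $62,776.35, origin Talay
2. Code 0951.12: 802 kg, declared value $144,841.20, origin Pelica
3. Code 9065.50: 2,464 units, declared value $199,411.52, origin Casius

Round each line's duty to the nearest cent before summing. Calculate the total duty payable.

Line 1 (9684.89, Talay, 351 units, $62,776.35):
Base rate for 9684.89 is 2.5% + $1.60/unit.
Duty = $62,776.35 × 2.5% + 351 × $1.60 = $2,131.01.
Line 2 (0951.12, Pelica, 802 kg, $144,841.20):
Base rate for 0951.12 is 22%.
Origin Pelica is the FTA partner but 0951.12 is not on the preference list; base rate stands.
Duty = $144,841.20 × 22% = $31,865.06.
Line 3 (9065.50, Casius, 2,464 units, $199,411.52):
Base rate for 9065.50 is 15% + $2.96/unit.
9065.50 has an FTA preferential rate, but origin Casius is not Pelica; base rate stands.
Additional duty on 9065.50 from Casius: +34.6%. Applied ad valorem rate: 15% + 34.6% = 49.6%.
Duty = $199,411.52 × 49.6% + 2,464 × $2.96 = $106,201.55.
Total = $2,131.01 + $31,865.06 + $106,201.55 = $140,197.62.

$140,197.62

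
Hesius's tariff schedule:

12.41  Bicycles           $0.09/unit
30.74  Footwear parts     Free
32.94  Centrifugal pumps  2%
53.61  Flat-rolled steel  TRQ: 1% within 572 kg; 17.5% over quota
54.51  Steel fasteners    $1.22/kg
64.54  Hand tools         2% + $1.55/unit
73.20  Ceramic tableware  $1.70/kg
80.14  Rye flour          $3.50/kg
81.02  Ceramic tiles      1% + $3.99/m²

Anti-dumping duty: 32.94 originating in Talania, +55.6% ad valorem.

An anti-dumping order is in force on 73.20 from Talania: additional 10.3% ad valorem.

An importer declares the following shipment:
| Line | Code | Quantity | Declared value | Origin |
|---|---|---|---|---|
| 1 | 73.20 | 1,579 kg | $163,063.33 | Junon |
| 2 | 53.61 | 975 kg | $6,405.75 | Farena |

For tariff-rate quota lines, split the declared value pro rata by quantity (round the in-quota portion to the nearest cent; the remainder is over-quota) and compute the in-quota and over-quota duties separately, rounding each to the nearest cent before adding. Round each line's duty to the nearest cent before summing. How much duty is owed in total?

$3,185.23

Line 1 (73.20, Junon, 1,579 kg, $163,063.33):
Base rate for 73.20 is $1.70/kg.
The additional-duty order on 73.20 targets Talania, not Junon; it does not apply.
Duty = 1,579 × $1.70 = $2,684.30.
Line 2 (53.61, Farena, 975 kg, $6,405.75):
Code 53.61 is under a tariff-rate quota (threshold 572 kg). In-quota: 572 kg at 1%; over-quota: 403 kg at 17.5%.
Pro-rata value split: in-quota = $6,405.75 × 572/975 = $3,758.04; over-quota = $6,405.75 − $3,758.04 = $2,647.71.
In-quota duty = $3,758.04 × 1% = $37.58. Over-quota duty = $2,647.71 × 17.5% = $463.35.
Line duty = $37.58 + $463.35 = $500.93.
Total = $2,684.30 + $500.93 = $3,185.23.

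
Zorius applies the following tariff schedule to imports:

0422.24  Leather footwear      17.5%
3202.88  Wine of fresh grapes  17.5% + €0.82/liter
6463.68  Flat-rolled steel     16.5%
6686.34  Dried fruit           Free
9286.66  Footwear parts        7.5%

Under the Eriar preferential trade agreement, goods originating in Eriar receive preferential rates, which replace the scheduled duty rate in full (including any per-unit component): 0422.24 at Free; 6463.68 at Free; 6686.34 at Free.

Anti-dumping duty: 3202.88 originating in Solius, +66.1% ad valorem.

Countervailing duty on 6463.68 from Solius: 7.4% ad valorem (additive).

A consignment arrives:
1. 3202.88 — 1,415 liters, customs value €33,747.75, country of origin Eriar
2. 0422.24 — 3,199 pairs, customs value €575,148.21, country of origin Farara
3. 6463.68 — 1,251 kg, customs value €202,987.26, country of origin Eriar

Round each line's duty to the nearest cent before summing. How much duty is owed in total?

€107,717.10

Line 1 (3202.88, Eriar, 1,415 liters, €33,747.75):
Base rate for 3202.88 is 17.5% + €0.82/liter.
Origin Eriar is the FTA partner but 3202.88 is not on the preference list; base rate stands.
The additional-duty order on 3202.88 targets Solius, not Eriar; it does not apply.
Duty = €33,747.75 × 17.5% + 1,415 × €0.82 = €7,066.16.
Line 2 (0422.24, Farara, 3,199 pairs, €575,148.21):
Base rate for 0422.24 is 17.5%.
0422.24 has an FTA preferential rate, but origin Farara is not Eriar; base rate stands.
Duty = €575,148.21 × 17.5% = €100,650.94.
Line 3 (6463.68, Eriar, 1,251 kg, €202,987.26):
Base rate for 6463.68 is 16.5%.
Origin Eriar qualifies under the Zorius–Eriar agreement and 6463.68 is covered: preferential rate Free applies instead.
The additional-duty order on 6463.68 targets Solius, not Eriar; it does not apply.
Duty = €202,987.26 × 0% = €0.00.
Total = €7,066.16 + €100,650.94 + €0.00 = €107,717.10.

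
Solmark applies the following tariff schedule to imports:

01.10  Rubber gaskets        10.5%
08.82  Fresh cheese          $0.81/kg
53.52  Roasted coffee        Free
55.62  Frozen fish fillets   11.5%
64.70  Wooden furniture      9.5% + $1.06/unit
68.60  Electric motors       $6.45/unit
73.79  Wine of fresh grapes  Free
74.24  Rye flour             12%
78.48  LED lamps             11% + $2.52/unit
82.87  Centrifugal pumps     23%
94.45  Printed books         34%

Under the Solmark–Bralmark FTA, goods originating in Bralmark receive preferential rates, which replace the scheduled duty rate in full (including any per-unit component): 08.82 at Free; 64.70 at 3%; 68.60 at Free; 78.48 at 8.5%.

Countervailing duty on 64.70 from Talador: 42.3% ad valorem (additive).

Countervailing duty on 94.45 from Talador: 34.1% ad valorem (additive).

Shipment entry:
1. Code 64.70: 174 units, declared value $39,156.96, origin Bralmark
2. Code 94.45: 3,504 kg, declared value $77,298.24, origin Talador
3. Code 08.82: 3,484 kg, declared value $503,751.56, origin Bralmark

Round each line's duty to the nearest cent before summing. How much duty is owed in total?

$53,814.81

Line 1 (64.70, Bralmark, 174 units, $39,156.96):
Base rate for 64.70 is 9.5% + $1.06/unit.
Origin Bralmark qualifies under the Solmark–Bralmark agreement and 64.70 is covered: preferential rate 3% applies instead.
The additional-duty order on 64.70 targets Talador, not Bralmark; it does not apply.
Duty = $39,156.96 × 3% = $1,174.71.
Line 2 (94.45, Talador, 3,504 kg, $77,298.24):
Base rate for 94.45 is 34%.
Additional duty on 94.45 from Talador: +34.1%. Applied ad valorem rate: 34% + 34.1% = 68.1%.
Duty = $77,298.24 × 68.1% = $52,640.10.
Line 3 (08.82, Bralmark, 3,484 kg, $503,751.56):
Base rate for 08.82 is $0.81/kg.
Origin Bralmark qualifies under the Solmark–Bralmark agreement and 08.82 is covered: preferential rate Free applies instead.
Duty = $503,751.56 × 0% = $0.00.
Total = $1,174.71 + $52,640.10 + $0.00 = $53,814.81.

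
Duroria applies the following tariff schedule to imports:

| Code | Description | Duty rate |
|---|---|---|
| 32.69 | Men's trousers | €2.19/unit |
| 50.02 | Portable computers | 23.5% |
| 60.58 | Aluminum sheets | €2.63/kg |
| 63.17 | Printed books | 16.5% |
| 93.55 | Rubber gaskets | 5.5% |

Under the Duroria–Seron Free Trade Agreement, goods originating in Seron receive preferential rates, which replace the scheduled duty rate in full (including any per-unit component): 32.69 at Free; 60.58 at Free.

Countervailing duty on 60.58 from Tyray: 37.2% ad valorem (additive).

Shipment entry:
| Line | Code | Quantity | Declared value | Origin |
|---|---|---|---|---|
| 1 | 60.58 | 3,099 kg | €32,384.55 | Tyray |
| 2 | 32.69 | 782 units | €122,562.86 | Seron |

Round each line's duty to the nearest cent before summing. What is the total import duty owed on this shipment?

Line 1 (60.58, Tyray, 3,099 kg, €32,384.55):
Base rate for 60.58 is €2.63/kg.
60.58 has an FTA preferential rate, but origin Tyray is not Seron; base rate stands.
Additional duty on 60.58 from Tyray: +37.2% ad valorem. Applied ad valorem rate = 37.2%.
Duty = €32,384.55 × 37.2% + 3,099 × €2.63 = €20,197.42.
Line 2 (32.69, Seron, 782 units, €122,562.86):
Base rate for 32.69 is €2.19/unit.
Origin Seron qualifies under the Duroria–Seron agreement and 32.69 is covered: preferential rate Free applies instead.
Duty = €122,562.86 × 0% = €0.00.
Total = €20,197.42 + €0.00 = €20,197.42.

€20,197.42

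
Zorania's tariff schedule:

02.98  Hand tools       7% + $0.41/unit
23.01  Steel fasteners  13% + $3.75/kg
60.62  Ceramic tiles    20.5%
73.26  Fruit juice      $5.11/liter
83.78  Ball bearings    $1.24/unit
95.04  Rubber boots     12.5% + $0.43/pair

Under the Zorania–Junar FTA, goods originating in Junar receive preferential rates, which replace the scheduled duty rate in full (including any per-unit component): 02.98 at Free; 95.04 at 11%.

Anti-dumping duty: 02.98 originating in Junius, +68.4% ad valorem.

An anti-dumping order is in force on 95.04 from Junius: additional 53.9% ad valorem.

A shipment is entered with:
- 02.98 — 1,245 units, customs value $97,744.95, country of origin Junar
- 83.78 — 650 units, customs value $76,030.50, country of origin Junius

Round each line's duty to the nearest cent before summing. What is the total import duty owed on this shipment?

Line 1 (02.98, Junar, 1,245 units, $97,744.95):
Base rate for 02.98 is 7% + $0.41/unit.
Origin Junar qualifies under the Zorania–Junar agreement and 02.98 is covered: preferential rate Free applies instead.
The additional-duty order on 02.98 targets Junius, not Junar; it does not apply.
Duty = $97,744.95 × 0% = $0.00.
Line 2 (83.78, Junius, 650 units, $76,030.50):
Base rate for 83.78 is $1.24/unit.
Duty = 650 × $1.24 = $806.00.
Total = $0.00 + $806.00 = $806.00.

$806.00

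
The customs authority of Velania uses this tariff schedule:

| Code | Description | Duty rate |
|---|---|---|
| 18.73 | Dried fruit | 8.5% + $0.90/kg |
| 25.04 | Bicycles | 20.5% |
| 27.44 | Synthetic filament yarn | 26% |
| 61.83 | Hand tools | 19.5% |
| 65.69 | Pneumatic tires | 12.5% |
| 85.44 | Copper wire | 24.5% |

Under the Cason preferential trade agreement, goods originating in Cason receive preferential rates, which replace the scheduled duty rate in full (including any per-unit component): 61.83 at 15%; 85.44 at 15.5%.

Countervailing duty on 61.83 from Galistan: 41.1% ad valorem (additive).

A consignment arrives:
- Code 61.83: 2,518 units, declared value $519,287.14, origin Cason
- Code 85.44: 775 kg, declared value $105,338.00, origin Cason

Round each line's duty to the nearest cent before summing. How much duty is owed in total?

$94,220.46

Line 1 (61.83, Cason, 2,518 units, $519,287.14):
Base rate for 61.83 is 19.5%.
Origin Cason qualifies under the Velania–Cason agreement and 61.83 is covered: preferential rate 15% applies instead.
The additional-duty order on 61.83 targets Galistan, not Cason; it does not apply.
Duty = $519,287.14 × 15% = $77,893.07.
Line 2 (85.44, Cason, 775 kg, $105,338.00):
Base rate for 85.44 is 24.5%.
Origin Cason qualifies under the Velania–Cason agreement and 85.44 is covered: preferential rate 15.5% applies instead.
Duty = $105,338.00 × 15.5% = $16,327.39.
Total = $77,893.07 + $16,327.39 = $94,220.46.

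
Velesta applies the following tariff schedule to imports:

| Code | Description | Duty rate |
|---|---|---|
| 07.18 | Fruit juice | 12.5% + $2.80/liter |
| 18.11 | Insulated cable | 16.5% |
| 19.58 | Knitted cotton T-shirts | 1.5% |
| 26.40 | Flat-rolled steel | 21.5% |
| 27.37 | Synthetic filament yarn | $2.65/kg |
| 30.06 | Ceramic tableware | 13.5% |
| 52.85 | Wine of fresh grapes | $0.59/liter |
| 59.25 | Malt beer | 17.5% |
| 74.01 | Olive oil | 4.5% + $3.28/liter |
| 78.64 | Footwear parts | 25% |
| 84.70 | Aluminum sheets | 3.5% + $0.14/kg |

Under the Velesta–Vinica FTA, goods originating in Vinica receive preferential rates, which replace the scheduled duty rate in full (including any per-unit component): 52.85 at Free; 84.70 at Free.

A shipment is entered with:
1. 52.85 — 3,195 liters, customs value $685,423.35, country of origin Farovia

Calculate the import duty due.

Line 1 (52.85, Farovia, 3,195 liters, $685,423.35):
Base rate for 52.85 is $0.59/liter.
52.85 has an FTA preferential rate, but origin Farovia is not Vinica; base rate stands.
Duty = 3,195 × $0.59 = $1,885.05.

$1,885.05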